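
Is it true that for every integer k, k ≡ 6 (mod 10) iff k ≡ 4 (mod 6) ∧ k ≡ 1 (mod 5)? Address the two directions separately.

The forward direction fails; the converse holds.

Forward direction. This fails: k = 26 gives 26 ≡ 6 (mod 10) but 26 ≡ 2 (mod 6), so the conjunction on the right does not hold.

Converse. If k ≡ 4 (mod 6) and k ≡ 1 (mod 5), then by the Chinese remainder theorem k ≡ 16 (mod 30). Since 16 ≡ 6 (mod 10) and 10 ∣ 30, we get k ≡ 6 (mod 10).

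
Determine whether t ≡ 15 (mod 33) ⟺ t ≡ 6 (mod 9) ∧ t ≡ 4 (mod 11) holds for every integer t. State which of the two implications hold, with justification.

Not equivalent: only (⇐) holds.

[⇒] This fails: t = 48 gives 48 ≡ 15 (mod 33) but 48 ≡ 3 (mod 9), so the conjunction on the right does not hold.

[⇐] Conversely, if t ≡ 6 (mod 9) and t ≡ 4 (mod 11), then by the Chinese remainder theorem t ≡ 15 (mod 99). Since 15 ≡ 15 (mod 33) and 33 ∣ 99, we get t ≡ 15 (mod 33).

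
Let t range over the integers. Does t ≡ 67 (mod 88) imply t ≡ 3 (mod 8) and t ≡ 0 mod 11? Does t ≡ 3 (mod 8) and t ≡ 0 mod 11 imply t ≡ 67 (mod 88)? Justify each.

Forward direction. This fails: t = 67 gives 67 ≡ 67 (mod 88) but 67 ≡ 1 (mod 11), so the conjunction on the right does not hold.

Converse. This fails: t = 11 satisfies both congruences on the right (11 ≡ 3 mod 8 and 11 ≡ 0 mod 11) yet 11 ≡ 11 (mod 88), not 67.

Neither implication holds.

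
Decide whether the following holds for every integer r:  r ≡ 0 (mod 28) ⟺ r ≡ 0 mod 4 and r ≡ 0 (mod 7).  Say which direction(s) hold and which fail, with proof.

(⟹) Suppose r ≡ 0 (mod 28); write r = 28j + 0. Since 4 ∣ 28, reducing mod 4 gives r ≡ 0 (mod 4); since 7 ∣ 28, reducing mod 7 gives r ≡ 0 (mod 7).

(⟸) Conversely, if r ≡ 0 (mod 4) and r ≡ 0 (mod 7), then by the Chinese remainder theorem r ≡ 0 (mod 28). This is exactly r ≡ 0 (mod 28).

Both directions hold.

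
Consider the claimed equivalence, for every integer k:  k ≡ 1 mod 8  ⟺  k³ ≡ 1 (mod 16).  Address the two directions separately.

The forward direction fails; the converse holds.

(⇐) The residues r modulo 16 with r³ ≡ 1 (mod 16) are exactly {1}, and each is ≡ 1 (mod 8).

(⇒) This fails: take k = 9. Then 9 ≡ 1 (mod 8), but 9³ = 729 ≡ 9 (mod 16), not 1.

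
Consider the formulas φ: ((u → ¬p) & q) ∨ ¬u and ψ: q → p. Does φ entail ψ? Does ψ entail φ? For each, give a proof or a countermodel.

[⇒] This fails. Under u = F, p = F, q = T, the left side is true but the right side is false.

[⇐] This fails. Under u = T, p = F, q = F, the left side is false but the right side is true.

Neither direction holds.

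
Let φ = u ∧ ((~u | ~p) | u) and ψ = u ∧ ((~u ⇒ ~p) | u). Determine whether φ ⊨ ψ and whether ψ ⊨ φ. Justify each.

Both directions hold.

[⇒] Assume the antecedent. If u is true, u ∧ ((~u ⇒ ~p) | u) reduces to true regardless of the other variables. If u is false, the antecedent cannot hold. Either way u ∧ ((~u ⇒ ~p) | u) holds.

[⇐] Assume the antecedent. If u is true, u ∧ ((~u | ~p) | u) reduces to true regardless of the other variables. If u is false, the antecedent cannot hold. Either way u ∧ ((~u | ~p) | u) holds.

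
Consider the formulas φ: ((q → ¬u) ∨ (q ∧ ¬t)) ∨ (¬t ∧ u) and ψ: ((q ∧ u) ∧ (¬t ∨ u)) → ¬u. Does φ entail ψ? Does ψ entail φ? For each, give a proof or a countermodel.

Converse. Assume the antecedent. If q is true, the antecedent forces (q = T, u = F, t = F) or (q = T, u = F, t = T), and the consequent holds there. If q is false, the consequent reduces to true regardless of the other variables. Either way the consequent holds.

Forward direction. This fails. Under q = T, u = T, t = F, the left side is true but the right side is false.

The forward direction fails; the converse holds.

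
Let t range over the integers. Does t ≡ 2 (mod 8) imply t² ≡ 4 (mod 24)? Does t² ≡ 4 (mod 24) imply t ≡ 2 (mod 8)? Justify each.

Both directions fail.

(⟹) This fails: take t = 18. Then 18 ≡ 2 (mod 8), but 18² = 324 ≡ 12 (mod 24), not 4.

(⟸) This fails: take t = 14. Then 14² = 196 ≡ 4 (mod 24), yet 14 ≡ 6 (mod 8), not 2.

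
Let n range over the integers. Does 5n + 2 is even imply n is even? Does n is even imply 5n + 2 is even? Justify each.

[⇒] Suppose 5n + 2 is even. Since 5 is odd, 5n and n have the same parity, so 5n + 2 ≡ n + 2 (mod 2). As 2 is even, 5n + 2 is even exactly when n is even. Thus n is even.

[⇐] Conversely, suppose n is even; write n = 2j. Then 5n + 2 = 5·(2j) + 2 = 2·5j + 2, which is even.

Both directions hold; the statement is true.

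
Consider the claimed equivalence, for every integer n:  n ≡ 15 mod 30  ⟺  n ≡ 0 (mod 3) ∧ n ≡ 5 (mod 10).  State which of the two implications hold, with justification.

Converse. If n ≡ 0 (mod 3) and n ≡ 5 (mod 10), then by the Chinese remainder theorem n ≡ 15 (mod 30). This is exactly n ≡ 15 (mod 30).

Forward direction. Suppose n ≡ 15 (mod 30); write n = 30j + 15. Since 3 ∣ 30, reducing mod 3 gives n ≡ 15 ≡ 0 (mod 3); since 10 ∣ 30, reducing mod 10 gives n ≡ 15 ≡ 5 (mod 10).

Both directions hold; the statement is true.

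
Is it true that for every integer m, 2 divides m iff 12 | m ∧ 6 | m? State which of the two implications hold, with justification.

The forward direction fails; the converse holds.

[⇒] This fails: take m = 2. Certainly 2 ∣ 2, but 12 ∤ 2.

[⇐] Suppose 12 ∣ m and 6 ∣ m. Any common multiple of 12 and 6 is a multiple of their lcm; here lcm(12, 6) = 12·6/gcd(12, 6) = 72/6 = 12, so 12 ∣ m. Since 2 ∣ 12, it follows that 2 ∣ m.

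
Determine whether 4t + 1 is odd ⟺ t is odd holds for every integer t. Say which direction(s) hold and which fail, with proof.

Forward direction. This fails: take t = 0. Then 4t + 1 = 1, which is odd, yet t = 0 is even, not odd.

Converse. Suppose t is odd. Since 4 is even, 4t is even for every t, so 4t + 1 has the same parity as 1, which is odd. Hence 4t + 1 is odd.

Only the converse holds.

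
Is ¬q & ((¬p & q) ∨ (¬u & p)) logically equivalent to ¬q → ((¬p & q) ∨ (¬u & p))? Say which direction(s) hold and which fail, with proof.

Only the forward implication holds.

Forward direction. Assume the antecedent. If q is true, the antecedent cannot hold. If q is false, the antecedent forces (q = F, p = T, u = F), and ¬q → ((¬p & q) ∨ (¬u & p)) holds there. Either way ¬q → ((¬p & q) ∨ (¬u & p)) holds.

Converse. This fails. Under q = T, p = F, u = F, the left side is false but the right side is true.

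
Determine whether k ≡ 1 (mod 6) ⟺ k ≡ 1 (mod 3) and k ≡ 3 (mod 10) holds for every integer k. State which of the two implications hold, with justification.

Only the reverse direction holds.

[⇒] This fails: k = 1 gives 1 ≡ 1 (mod 6) but 1 ≡ 1 (mod 10), so the conjunction on the right does not hold.

[⇐] Conversely, if k ≡ 1 (mod 3) and k ≡ 3 (mod 10), then by the Chinese remainder theorem k ≡ 13 (mod 30). Since 13 ≡ 1 (mod 6) and 6 ∣ 30, we get k ≡ 1 (mod 6).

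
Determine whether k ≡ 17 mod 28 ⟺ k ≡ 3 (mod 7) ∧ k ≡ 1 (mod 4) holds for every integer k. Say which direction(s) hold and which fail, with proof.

(⟹) Suppose k ≡ 17 (mod 28); write k = 28j + 17. Since 7 ∣ 28, reducing mod 7 gives k ≡ 17 ≡ 3 (mod 7); since 4 ∣ 28, reducing mod 4 gives k ≡ 17 ≡ 1 (mod 4).

(⟸) Conversely, if k ≡ 3 (mod 7) and k ≡ 1 (mod 4), then by the Chinese remainder theorem k ≡ 17 (mod 28). This is exactly k ≡ 17 (mod 28).

Both directions hold; the statement is true.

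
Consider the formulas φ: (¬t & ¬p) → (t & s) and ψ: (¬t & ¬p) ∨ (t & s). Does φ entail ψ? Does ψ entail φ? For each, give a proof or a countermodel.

[⇒] This fails. Under t = T, p = F, s = F, the left side is true but the right side is false.

[⇐] This fails. Under t = F, p = F, s = F, the left side is false but the right side is true.

(⇒) fails and (⇐) fails.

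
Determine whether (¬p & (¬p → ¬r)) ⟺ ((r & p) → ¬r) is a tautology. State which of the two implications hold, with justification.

(←) This fails. Under r = T, p = F, the left side is false but the right side is true.

(→) Assume the antecedent. If r is true, the antecedent cannot hold. If r is false, (r & p) → ¬r reduces to true regardless of the other variables. Either way (r & p) → ¬r holds.

Only the forward direction holds.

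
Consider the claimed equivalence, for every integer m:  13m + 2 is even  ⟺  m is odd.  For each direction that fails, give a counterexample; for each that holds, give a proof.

(⟹) This fails: m = 6 gives 13m + 2 = 80, which is even, but 6 is even, not odd.

(⟸) This also fails: m = 5 is odd, but 13m + 2 = 67 is odd, not even.

Neither implication holds.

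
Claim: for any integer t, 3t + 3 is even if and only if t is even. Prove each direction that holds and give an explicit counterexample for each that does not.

(⇒) fails and (⇐) fails.

(⇒) This fails: t = 7 gives 3t + 3 = 24, which is even, but 7 is odd, not even.

(⇐) This also fails: t = 4 is even, but 3t + 3 = 15 is odd, not even.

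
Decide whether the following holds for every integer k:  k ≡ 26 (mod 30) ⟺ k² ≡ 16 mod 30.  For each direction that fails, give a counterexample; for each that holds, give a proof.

(⇒) holds; (⇐) fails.

(→) Suppose k ≡ 26 (mod 30). Write k = 30j + 26. Then (30j + 26)² = 900j² + 1560j + 676 = 30(30j² + 52j + 22) + 16, so k² ≡ 16 (mod 30).

(←) This fails: take k = 4. Then 4² = 16 ≡ 16 (mod 30), yet 4 ≡ 4 (mod 30), not 26.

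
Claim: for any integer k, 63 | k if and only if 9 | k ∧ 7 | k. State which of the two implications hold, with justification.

(→) If 63 ∣ k, write k = 63q. Since 63 = 7·9, k = 9·(7q), so 9 ∣ k; and since 63 = 9·7, k = 7·(9q), so 7 ∣ k.

(←) Suppose 9 ∣ k and 7 ∣ k. Any common multiple of 9 and 7 is a multiple of their lcm; here gcd(9, 7) = 1, so lcm(9, 7) = 9·7 = 63, so 63 ∣ k.

Both directions hold.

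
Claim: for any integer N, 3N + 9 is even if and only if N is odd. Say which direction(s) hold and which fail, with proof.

Both implications hold.

[⇐] Suppose N is odd; write N = 2j + 1. Then 3N + 9 = 3·(2j + 1) + 9 = 2·3j + 12, which is even.

[⇒] Suppose 3N + 9 is even. Since 3 is odd, 3N and N have the same parity, so 3N + 9 ≡ N + 9 (mod 2). As 9 is odd, 3N + 9 is even exactly when N is odd. Thus N is odd.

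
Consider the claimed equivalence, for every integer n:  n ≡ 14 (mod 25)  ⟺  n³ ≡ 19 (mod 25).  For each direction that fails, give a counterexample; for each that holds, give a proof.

The biconditional holds.

[⇒] Suppose n ≡ 14 (mod 25). Write n = 25j + 14. Then (25j + 14)³ = 15625j³ + 26250j² + 14700j + 2744 = 25(625j³ + 1050j² + 588j + 109) + 19, so n³ ≡ 19 (mod 25).

[⇐] Conversely, suppose n³ ≡ 19 (mod 25). The only residue r in {0, …, 24} with r³ ≡ 19 (mod 25) is r = 14, so n ≡ 14 (mod 25).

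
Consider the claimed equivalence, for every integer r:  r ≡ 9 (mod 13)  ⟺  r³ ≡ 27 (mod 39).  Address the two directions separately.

Neither direction holds.

Forward direction. This fails: take r = 22. Then 22 ≡ 9 (mod 13), but 22³ = 10648 ≡ 1 (mod 39), not 27.

Converse. This fails: take r = 3. Then 3³ = 27 ≡ 27 (mod 39), yet 3 ≡ 3 (mod 13), not 9.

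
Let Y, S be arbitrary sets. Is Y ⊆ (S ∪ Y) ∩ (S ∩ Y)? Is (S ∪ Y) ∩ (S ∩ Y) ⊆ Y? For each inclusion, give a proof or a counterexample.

(⊇) Let x ∈ (S ∪ Y) ∩ (S ∩ Y). Then x ∈ Y ∩ S, from which x ∈ Y.

(⊆) This inclusion fails. Take Y = {1}, S = ∅; then 1 ∈ Y but 1 ∉ (S ∪ Y) ∩ (S ∩ Y).

(⊆) fails; (⊇) holds.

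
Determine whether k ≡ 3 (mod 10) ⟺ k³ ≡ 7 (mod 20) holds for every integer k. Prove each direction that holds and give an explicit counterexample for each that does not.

(⟸) The residues r modulo 20 with r³ ≡ 7 (mod 20) are exactly {3}, and each is ≡ 3 (mod 10).

(⟹) This fails: take k = 13. Then 13 ≡ 3 (mod 10), but 13³ = 2197 ≡ 17 (mod 20), not 7.

Only the converse holds.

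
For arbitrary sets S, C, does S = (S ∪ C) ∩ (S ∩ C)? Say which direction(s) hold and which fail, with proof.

(⊆) This inclusion fails. Take S = {1}, C = ∅; then 1 ∈ S but 1 ∉ (S ∪ C) ∩ (S ∩ C).

(⊇) Let x ∈ (S ∪ C) ∩ (S ∩ C). Then x ∈ S ∩ C, from which x ∈ S.

The sets are not equal: only the reverse inclusion holds.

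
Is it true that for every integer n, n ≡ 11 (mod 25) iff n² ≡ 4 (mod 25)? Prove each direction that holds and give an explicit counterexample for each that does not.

Neither direction holds.

(→) This fails: take n = 11. Then 11 ≡ 11 (mod 25), but 11² = 121 ≡ 21 (mod 25), not 4.

(←) This fails: take n = 2. Then 2² = 4 ≡ 4 (mod 25), yet 2 ≡ 2 (mod 25), not 11.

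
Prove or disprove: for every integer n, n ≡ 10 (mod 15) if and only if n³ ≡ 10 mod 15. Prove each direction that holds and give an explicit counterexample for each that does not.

(⟹) Suppose n ≡ 10 (mod 15). Write n = 15j + 10. Then (15j + 10)³ = 3375j³ + 6750j² + 4500j + 1000 = 15(225j³ + 450j² + 300j + 66) + 10, so n³ ≡ 10 (mod 15).

(⟸) Conversely, suppose n³ ≡ 10 (mod 15). The only residue r in {0, …, 14} with r³ ≡ 10 (mod 15) is r = 10, so n ≡ 10 (mod 15).

Both implications hold.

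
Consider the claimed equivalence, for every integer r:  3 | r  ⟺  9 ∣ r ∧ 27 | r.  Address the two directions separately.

Only the converse holds.

(⇒) This fails: take r = 3. Certainly 3 ∣ 3, but 9 ∤ 3.

(⇐) Suppose 9 ∣ r and 27 ∣ r. Any common multiple of 9 and 27 is a multiple of their lcm; here lcm(9, 27) = 9·27/gcd(9, 27) = 243/9 = 27, so 27 ∣ r. Since 3 ∣ 27, it follows that 3 ∣ r.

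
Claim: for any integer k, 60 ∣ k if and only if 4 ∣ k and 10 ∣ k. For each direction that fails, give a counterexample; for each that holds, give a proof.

(←) This fails: take k = 20. Both 4 ∣ 20 and 10 ∣ 20, yet 20 is not a multiple of 60 (since 20 = 0·60 + 20), so 60 ∤ 20.

(→) If 60 ∣ k, write k = 60q. Since 60 = 15·4, k = 4·(15q), so 4 ∣ k; and since 60 = 6·10, k = 10·(6q), so 10 ∣ k.

Only the forward implication holds.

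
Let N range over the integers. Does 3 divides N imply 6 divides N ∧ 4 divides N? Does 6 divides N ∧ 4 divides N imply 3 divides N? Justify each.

(→) This fails: take N = 3. Certainly 3 ∣ 3, but 6 ∤ 3.

(←) Suppose 6 ∣ N and 4 ∣ N. Any common multiple of 6 and 4 is a multiple of their lcm; here lcm(6, 4) = 6·4/gcd(6, 4) = 24/2 = 12, so 12 ∣ N. Since 3 ∣ 12, it follows that 3 ∣ N.

Not equivalent: only (⇐) holds.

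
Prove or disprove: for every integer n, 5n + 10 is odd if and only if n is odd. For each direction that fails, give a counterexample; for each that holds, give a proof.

Both directions hold.

(→) Suppose 5n + 10 is odd. Since 5 is odd, 5n and n have the same parity, so 5n + 10 ≡ n + 10 (mod 2). As 10 is even, 5n + 10 is odd exactly when n is odd. Thus n is odd.

(←) Conversely, suppose n is odd; write n = 2j + 1. Then 5n + 10 = 5·(2j + 1) + 10 = 2·5j + 15, which is odd.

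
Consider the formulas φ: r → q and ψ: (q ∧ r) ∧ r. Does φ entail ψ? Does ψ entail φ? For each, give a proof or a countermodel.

Only the reverse direction holds.

(⇒) This fails. Under r = F, q = F, the left side is true but the right side is false.

(⇐) Assume the antecedent. If r is true, the antecedent forces (r = T, q = T), and r → q holds there. If r is false, the antecedent cannot hold. Either way r → q holds.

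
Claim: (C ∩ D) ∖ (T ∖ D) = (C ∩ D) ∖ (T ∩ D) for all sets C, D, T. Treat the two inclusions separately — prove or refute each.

Forward inclusion. This inclusion fails. Take C = {1}, D = {1}, T = {1}; then 1 ∈ (C ∩ D) ∖ (T ∖ D) but 1 ∉ (C ∩ D) ∖ (T ∩ D).

Reverse inclusion. Let x ∈ (C ∩ D) ∖ (T ∩ D). Then x ∈ C ∩ D and x ∉ T, from which x ∈ (C ∩ D) ∖ (T ∖ D).

(⊆) fails; (⊇) holds.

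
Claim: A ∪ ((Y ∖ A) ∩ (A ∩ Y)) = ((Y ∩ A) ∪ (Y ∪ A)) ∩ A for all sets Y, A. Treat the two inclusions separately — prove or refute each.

Reverse inclusion. Let x ∈ ((Y ∩ A) ∪ (Y ∪ A)) ∩ A. Then either x ∈ A and x ∉ Y; or x ∈ Y ∩ A. In each case x ∈ A ∪ ((Y ∖ A) ∩ (A ∩ Y)), so ((Y ∩ A) ∪ (Y ∪ A)) ∩ A ⊆ A ∪ ((Y ∖ A) ∩ (A ∩ Y)).

Forward inclusion. Let x ∈ A ∪ ((Y ∖ A) ∩ (A ∩ Y)). Then either x ∈ A and x ∉ Y; or x ∈ Y ∩ A. In each case x ∈ ((Y ∩ A) ∪ (Y ∪ A)) ∩ A, so A ∪ ((Y ∖ A) ∩ (A ∩ Y)) ⊆ ((Y ∩ A) ∪ (Y ∪ A)) ∩ A.

Both inclusions hold.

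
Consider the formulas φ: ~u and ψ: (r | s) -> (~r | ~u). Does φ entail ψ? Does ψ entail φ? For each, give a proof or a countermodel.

Not equivalent: only (⇒) holds.

(⟹) Assume the antecedent. If u is true, the antecedent cannot hold. If u is false, (r | s) -> (~r | ~u) reduces to true regardless of the other variables. Either way (r | s) -> (~r | ~u) holds.

(⟸) This fails. Under u = T, r = F, s = F, the left side is false but the right side is true.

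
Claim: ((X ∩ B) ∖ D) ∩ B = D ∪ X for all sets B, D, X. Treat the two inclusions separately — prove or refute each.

(⟹) Let x ∈ ((X ∩ B) ∖ D) ∩ B. Then x ∈ B ∩ X and x ∉ D, from which x ∈ D ∪ X.

(⟸) This inclusion fails. Take B = ∅, D = {1}, X = ∅; then 1 ∈ D ∪ X but 1 ∉ ((X ∩ B) ∖ D) ∩ B.

(⊆) holds; (⊇) fails.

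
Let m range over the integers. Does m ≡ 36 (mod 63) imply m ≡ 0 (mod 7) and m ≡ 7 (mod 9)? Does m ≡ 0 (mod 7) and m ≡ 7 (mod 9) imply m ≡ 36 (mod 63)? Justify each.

Forward direction. This fails: m = 36 gives 36 ≡ 36 (mod 63) but 36 ≡ 1 (mod 7), so the conjunction on the right does not hold.

Converse. This fails: m = 7 satisfies both congruences on the right (7 ≡ 0 mod 7 and 7 ≡ 7 mod 9) yet 7 ≡ 7 (mod 63), not 36.

Both directions fail.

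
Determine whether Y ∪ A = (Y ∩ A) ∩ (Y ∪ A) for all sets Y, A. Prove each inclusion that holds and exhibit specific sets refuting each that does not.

The sets are not equal: only the reverse inclusion holds.

(⟹) This inclusion fails. Take Y = {1}, A = ∅; then 1 ∈ Y ∪ A but 1 ∉ (Y ∩ A) ∩ (Y ∪ A).

(⟸) Let x ∈ (Y ∩ A) ∩ (Y ∪ A). Then x ∈ Y ∩ A, from which x ∈ Y ∪ A.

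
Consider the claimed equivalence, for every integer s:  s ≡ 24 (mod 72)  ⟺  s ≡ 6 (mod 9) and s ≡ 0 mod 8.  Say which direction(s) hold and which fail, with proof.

Both directions hold.

[⇐] If s ≡ 6 (mod 9) and s ≡ 0 (mod 8), then by the Chinese remainder theorem s ≡ 24 (mod 72). This is exactly s ≡ 24 (mod 72).

[⇒] Suppose s ≡ 24 (mod 72); write s = 72j + 24. Since 9 ∣ 72, reducing mod 9 gives s ≡ 24 ≡ 6 (mod 9); since 8 ∣ 72, reducing mod 8 gives s ≡ 24 ≡ 0 (mod 8).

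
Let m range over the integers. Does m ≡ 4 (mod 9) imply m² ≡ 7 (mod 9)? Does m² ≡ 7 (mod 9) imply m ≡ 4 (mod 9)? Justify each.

(⇒) holds; (⇐) fails.

(⇒) Suppose m ≡ 4 (mod 9). Write m = 9j + 4. Then (9j + 4)² = 81j² + 72j + 16 = 9(9j² + 8j + 1) + 7, so m² ≡ 7 (mod 9).

(⇐) This fails: take m = 5. Then 5² = 25 ≡ 7 (mod 9), yet 5 ≡ 5 (mod 9), not 4.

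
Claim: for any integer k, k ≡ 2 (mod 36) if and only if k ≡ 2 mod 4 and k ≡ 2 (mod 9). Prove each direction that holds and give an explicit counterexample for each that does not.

Both directions hold; the statement is true.

Forward direction. Suppose k ≡ 2 (mod 36); write k = 36j + 2. Since 4 ∣ 36, reducing mod 4 gives k ≡ 2 (mod 4); since 9 ∣ 36, reducing mod 9 gives k ≡ 2 (mod 9).

Converse. If k ≡ 2 (mod 4) and k ≡ 2 (mod 9), then by the Chinese remainder theorem k ≡ 2 (mod 36). This is exactly k ≡ 2 (mod 36).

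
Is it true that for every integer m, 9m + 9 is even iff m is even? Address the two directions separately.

(⇒) fails and (⇐) fails.

(→) This fails: m = 5 gives 9m + 9 = 54, which is even, but 5 is odd, not even.

(←) This also fails: m = 0 is even, but 9m + 9 = 9 is odd, not even.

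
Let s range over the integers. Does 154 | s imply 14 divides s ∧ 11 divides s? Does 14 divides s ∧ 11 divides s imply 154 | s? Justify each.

[⇒] If 154 ∣ s, write s = 154q. Since 154 = 11·14, s = 14·(11q), so 14 ∣ s; and since 154 = 14·11, s = 11·(14q), so 11 ∣ s.

[⇐] Suppose 14 ∣ s and 11 ∣ s. Any common multiple of 14 and 11 is a multiple of their lcm; here gcd(14, 11) = 1, so lcm(14, 11) = 14·11 = 154, so 154 ∣ s.

Both directions hold; the statement is true.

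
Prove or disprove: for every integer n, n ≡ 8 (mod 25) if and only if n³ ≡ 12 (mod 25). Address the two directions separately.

Equivalent; both directions hold.

(→) Suppose n ≡ 8 (mod 25). Write n = 25j + 8. Then (25j + 8)³ = 15625j³ + 15000j² + 4800j + 512 = 25(625j³ + 600j² + 192j + 20) + 12, so n³ ≡ 12 (mod 25).

(←) Conversely, suppose n³ ≡ 12 (mod 25). The only residue r in {0, …, 24} with r³ ≡ 12 (mod 25) is r = 8, so n ≡ 8 (mod 25).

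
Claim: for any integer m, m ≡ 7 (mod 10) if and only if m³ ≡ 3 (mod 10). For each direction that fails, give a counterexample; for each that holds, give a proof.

[⇒] Suppose m ≡ 7 (mod 10). Write m = 10j + 7. Then (10j + 7)³ = 1000j³ + 2100j² + 1470j + 343 = 10(100j³ + 210j² + 147j + 34) + 3, so m³ ≡ 3 (mod 10).

[⇐] Conversely, suppose m³ ≡ 3 (mod 10). The only residue r in {0, …, 9} with r³ ≡ 3 (mod 10) is r = 7, so m ≡ 7 (mod 10).

Both directions hold; the statement is true.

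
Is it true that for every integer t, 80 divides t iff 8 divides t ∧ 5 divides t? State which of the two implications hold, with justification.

(⇒) holds; (⇐) fails.

(⟹) If 80 ∣ t, write t = 80q. Since 80 = 10·8, t = 8·(10q), so 8 ∣ t; and since 80 = 16·5, t = 5·(16q), so 5 ∣ t.

(⟸) This fails: take t = 40. Both 8 ∣ 40 and 5 ∣ 40, yet 40 is not a multiple of 80 (since 40 = 0·80 + 40), so 80 ∤ 40.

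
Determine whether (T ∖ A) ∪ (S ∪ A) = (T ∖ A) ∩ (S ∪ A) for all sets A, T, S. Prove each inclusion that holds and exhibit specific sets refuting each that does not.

(⊆) fails; (⊇) holds.

Forward inclusion. This inclusion fails. Take A = {1}, T = ∅, S = ∅; then 1 ∈ (T ∖ A) ∪ (S ∪ A) but 1 ∉ (T ∖ A) ∩ (S ∪ A).

Reverse inclusion. Let x ∈ (T ∖ A) ∩ (S ∪ A). Then x ∈ T ∩ S and x ∉ A, from which x ∈ (T ∖ A) ∪ (S ∪ A).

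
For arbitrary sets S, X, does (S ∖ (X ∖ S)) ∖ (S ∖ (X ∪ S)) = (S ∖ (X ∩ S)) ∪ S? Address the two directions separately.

Both inclusions hold; the sets are equal.

(⟹) Let x ∈ (S ∖ (X ∖ S)) ∖ (S ∖ (X ∪ S)). Then either x ∈ S and x ∉ X; or x ∈ S ∩ X. In each case x ∈ (S ∖ (X ∩ S)) ∪ S, so (S ∖ (X ∖ S)) ∖ (S ∖ (X ∪ S)) ⊆ (S ∖ (X ∩ S)) ∪ S.

(⟸) Let x ∈ (S ∖ (X ∩ S)) ∪ S. Then either x ∈ S and x ∉ X; or x ∈ S ∩ X. In each case x ∈ (S ∖ (X ∖ S)) ∖ (S ∖ (X ∪ S)), so (S ∖ (X ∩ S)) ∪ S ⊆ (S ∖ (X ∖ S)) ∖ (S ∖ (X ∪ S)).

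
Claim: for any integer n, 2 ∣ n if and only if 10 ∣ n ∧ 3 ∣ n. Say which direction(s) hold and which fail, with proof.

Only the reverse direction holds.

(→) This fails: take n = 2. Certainly 2 ∣ 2, but 10 ∤ 2.

(←) Suppose 10 ∣ n and 3 ∣ n. Any common multiple of 10 and 3 is a multiple of their lcm; here gcd(10, 3) = 1, so lcm(10, 3) = 10·3 = 30, so 30 ∣ n. Since 2 ∣ 30, it follows that 2 ∣ n.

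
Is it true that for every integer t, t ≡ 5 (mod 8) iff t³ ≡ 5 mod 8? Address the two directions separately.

(←) For the converse, argue contrapositively. If t ≢ 5 (mod 8), then t is congruent to one of 0, 1, 2, 3, 4, 6, 7 modulo 8, and these give t³ ≡ 0, 1, 0, 3, 0, 0, 7 respectively — never 5.

(→) Suppose t ≡ 5 (mod 8). Write t = 8j + 5. Then (8j + 5)³ = 512j³ + 960j² + 600j + 125 = 8(64j³ + 120j² + 75j + 15) + 5, so t³ ≡ 5 (mod 8).

Both implications hold.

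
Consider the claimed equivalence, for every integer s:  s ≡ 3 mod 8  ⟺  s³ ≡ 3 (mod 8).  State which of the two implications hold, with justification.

Both implications hold.

(⇒) Suppose s ≡ 3 mod 8. Write s = 8j + 3. Then (8j + 3)³ = 512j³ + 576j² + 216j + 27 = 8(64j³ + 72j² + 27j + 3) + 3, so s³ ≡ 3 (mod 8).

(⇐) For the converse, argue contrapositively. If s ≢ 3 (mod 8), then s is congruent to one of 0, 1, 2, 4, 5, 6, 7 modulo 8, and these give s³ ≡ 0, 1, 0, 0, 5, 0, 7 respectively — never 3.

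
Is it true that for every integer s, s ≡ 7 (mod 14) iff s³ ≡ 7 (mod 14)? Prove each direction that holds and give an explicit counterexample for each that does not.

Forward direction. Suppose s ≡ 7 (mod 14). Write s = 14j + 7. Then (14j + 7)³ = 2744j³ + 4116j² + 2058j + 343 = 14(196j³ + 294j² + 147j + 24) + 7, so s³ ≡ 7 (mod 14).

Converse. Suppose s³ ≡ 7 (mod 14). The only residue r in {0, …, 13} with r³ ≡ 7 (mod 14) is r = 7, so s ≡ 7 (mod 14).

Both implications hold.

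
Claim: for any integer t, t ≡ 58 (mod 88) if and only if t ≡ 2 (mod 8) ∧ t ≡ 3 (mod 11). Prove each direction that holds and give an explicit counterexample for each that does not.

Both directions hold; the statement is true.

(→) Suppose t ≡ 58 (mod 88); write t = 88j + 58. Since 8 ∣ 88, reducing mod 8 gives t ≡ 58 ≡ 2 (mod 8); since 11 ∣ 88, reducing mod 11 gives t ≡ 58 ≡ 3 (mod 11).

(←) Conversely, if t ≡ 2 (mod 8) and t ≡ 3 (mod 11), then by the Chinese remainder theorem t ≡ 58 (mod 88). This is exactly t ≡ 58 (mod 88).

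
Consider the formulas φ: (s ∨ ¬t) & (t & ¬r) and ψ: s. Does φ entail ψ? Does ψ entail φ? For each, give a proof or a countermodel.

The forward direction holds; the converse fails.

(⟹) Assume the antecedent. If r is true, the antecedent cannot hold. If r is false, the antecedent forces (r = F, s = T, t = T), and s holds there. Either way s holds.

(⟸) This fails. Under r = F, s = T, t = F, the left side is false but the right side is true.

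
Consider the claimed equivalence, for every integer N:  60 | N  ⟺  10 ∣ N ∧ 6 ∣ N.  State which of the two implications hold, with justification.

(⟹) If 60 ∣ N, write N = 60q. Since 60 = 6·10, N = 10·(6q), so 10 ∣ N; and since 60 = 10·6, N = 6·(10q), so 6 ∣ N.

(⟸) This fails: take N = 30. Both 10 ∣ 30 and 6 ∣ 30, yet 30 is not a multiple of 60 (since 30 = 0·60 + 30), so 60 ∤ 30.

Only the forward direction holds.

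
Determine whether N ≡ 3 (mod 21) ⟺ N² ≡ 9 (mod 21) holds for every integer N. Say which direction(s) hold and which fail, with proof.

Only the forward direction holds.

[⇒] Suppose N ≡ 3 (mod 21). Write N = 21j + 3. Then (21j + 3)² = 441j² + 126j + 9 = 21(21j² + 6j) + 9, so N² ≡ 9 (mod 21).

[⇐] This fails: take N = 18. Then 18² = 324 ≡ 9 (mod 21), yet 18 ≡ 18 (mod 21), not 3.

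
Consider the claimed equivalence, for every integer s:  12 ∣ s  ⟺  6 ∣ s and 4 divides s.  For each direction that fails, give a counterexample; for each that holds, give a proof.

(⟹) If 12 ∣ s, write s = 12q. Since 12 = 2·6, s = 6·(2q), so 6 ∣ s; and since 12 = 3·4, s = 4·(3q), so 4 ∣ s.

(⟸) Suppose 6 ∣ s and 4 ∣ s. Any common multiple of 6 and 4 is a multiple of their lcm; here lcm(6, 4) = 6·4/gcd(6, 4) = 24/2 = 12, so 12 ∣ s.

Equivalent; both directions hold.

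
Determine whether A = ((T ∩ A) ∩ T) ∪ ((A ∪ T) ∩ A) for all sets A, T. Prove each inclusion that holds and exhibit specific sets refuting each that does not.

Both inclusions hold.

(⊆) Let x ∈ A. Then either x ∈ A and x ∉ T; or x ∈ A ∩ T. In each case x ∈ ((T ∩ A) ∩ T) ∪ ((A ∪ T) ∩ A), so A ⊆ ((T ∩ A) ∩ T) ∪ ((A ∪ T) ∩ A).

(⊇) Let x ∈ ((T ∩ A) ∩ T) ∪ ((A ∪ T) ∩ A). Then either x ∈ A and x ∉ T; or x ∈ A ∩ T. In each case x ∈ A, so ((T ∩ A) ∩ T) ∪ ((A ∪ T) ∩ A) ⊆ A.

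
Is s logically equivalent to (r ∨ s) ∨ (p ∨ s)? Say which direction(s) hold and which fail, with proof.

(→) Assume the antecedent. If p is true, (r ∨ s) ∨ (p ∨ s) reduces to true regardless of the other variables. If p is false, the antecedent forces (p = F, r = F, s = T) or (p = F, r = T, s = T), and (r ∨ s) ∨ (p ∨ s) holds there. Either way (r ∨ s) ∨ (p ∨ s) holds.

(←) This fails. Under p = T, r = F, s = F, the left side is false but the right side is true.

(⇒) holds; (⇐) fails.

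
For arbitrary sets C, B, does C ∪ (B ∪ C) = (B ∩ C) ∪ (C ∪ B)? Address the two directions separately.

(⊇) Let x ∈ (B ∩ C) ∪ (C ∪ B). Then either x ∈ C and x ∉ B; or x ∈ B and x ∉ C; or x ∈ C ∩ B. In each case x ∈ C ∪ (B ∪ C), so (B ∩ C) ∪ (C ∪ B) ⊆ C ∪ (B ∪ C).

(⊆) Let x ∈ C ∪ (B ∪ C). Then either x ∈ C and x ∉ B; or x ∈ B and x ∉ C; or x ∈ C ∩ B. In each case x ∈ (B ∩ C) ∪ (C ∪ B), so C ∪ (B ∪ C) ⊆ (B ∩ C) ∪ (C ∪ B).

Both inclusions hold.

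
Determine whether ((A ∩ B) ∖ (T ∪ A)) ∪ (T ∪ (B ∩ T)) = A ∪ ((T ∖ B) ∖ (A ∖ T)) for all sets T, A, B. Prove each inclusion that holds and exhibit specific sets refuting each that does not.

(⟹) This inclusion fails. Take T = {1}, A = ∅, B = {1}; then 1 ∈ ((A ∩ B) ∖ (T ∪ A)) ∪ (T ∪ (B ∩ T)) but 1 ∉ A ∪ ((T ∖ B) ∖ (A ∖ T)).

(⟸) This inclusion fails. Take T = ∅, A = {1}, B = ∅; then 1 ∈ A ∪ ((T ∖ B) ∖ (A ∖ T)) but 1 ∉ ((A ∩ B) ∖ (T ∪ A)) ∪ (T ∪ (B ∩ T)).

(⊆) fails and (⊇) fails.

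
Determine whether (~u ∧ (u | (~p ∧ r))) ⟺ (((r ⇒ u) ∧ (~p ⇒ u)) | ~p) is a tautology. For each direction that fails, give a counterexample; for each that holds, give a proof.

The forward direction holds; the converse fails.

(→) Assume the antecedent. If r is true, the antecedent forces (r = T, u = F, p = F), and ((r ⇒ u) ∧ (~p ⇒ u)) | ~p holds there. If r is false, the antecedent cannot hold. Either way ((r ⇒ u) ∧ (~p ⇒ u)) | ~p holds.

(←) This fails. Under r = F, u = F, p = F, the left side is false but the right side is true.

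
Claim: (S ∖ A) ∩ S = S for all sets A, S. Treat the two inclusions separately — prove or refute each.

(⟸) This inclusion fails. Take A = {1}, S = {1}; then 1 ∈ S but 1 ∉ (S ∖ A) ∩ S.

(⟹) Let x ∈ (S ∖ A) ∩ S. Then x ∈ S and x ∉ A, from which x ∈ S.

(⊆) holds; (⊇) fails.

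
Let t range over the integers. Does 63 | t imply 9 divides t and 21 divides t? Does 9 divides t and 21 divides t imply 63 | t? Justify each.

[⇒] If 63 ∣ t, write t = 63q. Since 63 = 7·9, t = 9·(7q), so 9 ∣ t; and since 63 = 3·21, t = 21·(3q), so 21 ∣ t.

[⇐] Suppose 9 ∣ t and 21 ∣ t. Any common multiple of 9 and 21 is a multiple of their lcm; here lcm(9, 21) = 9·21/gcd(9, 21) = 189/3 = 63, so 63 ∣ t.

Both directions hold.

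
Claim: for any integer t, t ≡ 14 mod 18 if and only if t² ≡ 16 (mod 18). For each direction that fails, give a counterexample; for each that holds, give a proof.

The forward direction holds; the converse fails.

(→) Suppose t ≡ 14 mod 18. Write t = 18j + 14. Then (18j + 14)² = 324j² + 504j + 196 = 18(18j² + 28j + 10) + 16, so t² ≡ 16 (mod 18).

(←) This fails: take t = 4. Then 4² = 16 ≡ 16 (mod 18), yet 4 ≡ 4 (mod 18), not 14.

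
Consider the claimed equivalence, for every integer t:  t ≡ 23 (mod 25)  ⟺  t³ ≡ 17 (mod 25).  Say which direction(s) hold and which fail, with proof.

Both implications hold.

Converse. Suppose t³ ≡ 17 (mod 25). The only residue r in {0, …, 24} with r³ ≡ 17 (mod 25) is r = 23, so t ≡ 23 (mod 25).

Forward direction. Suppose t ≡ 23 (mod 25). Write t = 25j + 23. Then (25j + 23)³ = 15625j³ + 43125j² + 39675j + 12167 = 25(625j³ + 1725j² + 1587j + 486) + 17, so t³ ≡ 17 (mod 25).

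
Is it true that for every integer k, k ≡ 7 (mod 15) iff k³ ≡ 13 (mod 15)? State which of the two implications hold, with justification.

Equivalent; both directions hold.

(⟹) Suppose k ≡ 7 (mod 15). Write k = 15j + 7. Then (15j + 7)³ = 3375j³ + 4725j² + 2205j + 343 = 15(225j³ + 315j² + 147j + 22) + 13, so k³ ≡ 13 (mod 15).

(⟸) Conversely, suppose k³ ≡ 13 (mod 15). The only residue r in {0, …, 14} with r³ ≡ 13 (mod 15) is r = 7, so k ≡ 7 (mod 15).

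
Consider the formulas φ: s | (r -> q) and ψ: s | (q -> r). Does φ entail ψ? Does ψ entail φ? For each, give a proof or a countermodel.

Neither implication holds.

[⇒] This fails. Under r = F, q = T, s = F, the left side is true but the right side is false.

[⇐] This fails. Under r = T, q = F, s = F, the left side is false but the right side is true.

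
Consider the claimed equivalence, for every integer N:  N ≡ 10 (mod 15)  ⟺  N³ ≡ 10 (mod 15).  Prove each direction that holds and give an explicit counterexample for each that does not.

[⇒] Suppose N ≡ 10 (mod 15). Write N = 15j + 10. Then (15j + 10)³ = 3375j³ + 6750j² + 4500j + 1000 = 15(225j³ + 450j² + 300j + 66) + 10, so N³ ≡ 10 (mod 15).

[⇐] Conversely, suppose N³ ≡ 10 (mod 15). The only residue r in {0, …, 14} with r³ ≡ 10 (mod 15) is r = 10, so N ≡ 10 (mod 15).

Both directions hold; the statement is true.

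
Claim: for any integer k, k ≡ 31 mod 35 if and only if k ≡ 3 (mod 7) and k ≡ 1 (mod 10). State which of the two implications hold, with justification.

(⟸) If k ≡ 3 (mod 7) and k ≡ 1 (mod 10), then by the Chinese remainder theorem k ≡ 31 (mod 70). Since 31 ≡ 31 (mod 35) and 35 ∣ 70, we get k ≡ 31 (mod 35).

(⟹) This fails: k = 66 gives 66 ≡ 31 (mod 35) but 66 ≡ 6 (mod 10), so the conjunction on the right does not hold.

Only the reverse direction holds.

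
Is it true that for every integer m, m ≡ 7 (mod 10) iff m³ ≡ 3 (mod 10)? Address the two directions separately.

The biconditional holds.

[⇒] Suppose m ≡ 7 (mod 10). Write m = 10j + 7. Then (10j + 7)³ = 1000j³ + 2100j² + 1470j + 343 = 10(100j³ + 210j² + 147j + 34) + 3, so m³ ≡ 3 (mod 10).

[⇐] Conversely, suppose m³ ≡ 3 (mod 10). The only residue r in {0, …, 9} with r³ ≡ 3 (mod 10) is r = 7, so m ≡ 7 (mod 10).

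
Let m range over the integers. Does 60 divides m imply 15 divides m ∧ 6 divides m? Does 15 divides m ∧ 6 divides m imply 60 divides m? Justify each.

Forward direction. If 60 ∣ m, write m = 60q. Since 60 = 4·15, m = 15·(4q), so 15 ∣ m; and since 60 = 10·6, m = 6·(10q), so 6 ∣ m.

Converse. This fails: take m = 30. Both 15 ∣ 30 and 6 ∣ 30, yet 30 is not a multiple of 60 (since 30 = 0·60 + 30), so 60 ∤ 30.

The forward direction holds; the converse fails.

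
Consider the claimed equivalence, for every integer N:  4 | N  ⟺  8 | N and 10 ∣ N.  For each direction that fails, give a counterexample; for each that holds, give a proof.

(→) This fails: take N = 4. Certainly 4 ∣ 4, but 8 ∤ 4.

(←) Suppose 8 ∣ N and 10 ∣ N. Any common multiple of 8 and 10 is a multiple of their lcm; here lcm(8, 10) = 8·10/gcd(8, 10) = 80/2 = 40, so 40 ∣ N. Since 4 ∣ 40, it follows that 4 ∣ N.

(⇒) fails; (⇐) holds.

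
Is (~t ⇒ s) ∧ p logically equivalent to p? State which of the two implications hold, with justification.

Only the forward direction holds.

(⇒) Assume the antecedent. If t is true, the antecedent forces (t = T, s = F, p = T) or (t = T, s = T, p = T), and p holds there. If t is false, the antecedent forces (t = F, s = T, p = T), and p holds there. Either way p holds.

(⇐) This fails. Under t = F, s = F, p = T, the left side is false but the right side is true.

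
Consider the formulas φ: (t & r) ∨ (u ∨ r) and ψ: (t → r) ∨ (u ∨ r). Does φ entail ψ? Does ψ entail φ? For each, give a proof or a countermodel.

Only the forward direction holds.

(⟹) Assume the antecedent. If u is true, (t → r) ∨ (u ∨ r) reduces to true regardless of the other variables. If u is false, the antecedent forces (t = F, u = F, r = T) or (t = T, u = F, r = T), and (t → r) ∨ (u ∨ r) holds there. Either way (t → r) ∨ (u ∨ r) holds.

(⟸) This fails. Under t = F, u = F, r = F, the left side is false but the right side is true.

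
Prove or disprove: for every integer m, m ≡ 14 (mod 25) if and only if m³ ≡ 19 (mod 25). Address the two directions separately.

(⟹) Suppose m ≡ 14 (mod 25). Write m = 25j + 14. Then (25j + 14)³ = 15625j³ + 26250j² + 14700j + 2744 = 25(625j³ + 1050j² + 588j + 109) + 19, so m³ ≡ 19 (mod 25).

(⟸) Conversely, suppose m³ ≡ 19 (mod 25). The only residue r in {0, …, 24} with r³ ≡ 19 (mod 25) is r = 14, so m ≡ 14 (mod 25).

The biconditional holds.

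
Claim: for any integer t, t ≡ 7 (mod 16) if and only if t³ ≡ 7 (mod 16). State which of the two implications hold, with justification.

(←) Suppose t³ ≡ 7 (mod 16). The only residue r in {0, …, 15} with r³ ≡ 7 (mod 16) is r = 7, so t ≡ 7 (mod 16).

(→) Suppose t ≡ 7 (mod 16). Write t = 16j + 7. Then (16j + 7)³ = 4096j³ + 5376j² + 2352j + 343 = 16(256j³ + 336j² + 147j + 21) + 7, so t³ ≡ 7 (mod 16).

Both directions hold.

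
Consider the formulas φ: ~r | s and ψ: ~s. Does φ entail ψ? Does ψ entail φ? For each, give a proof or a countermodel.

(⇒) This fails. Under s = T, r = F, the left side is true but the right side is false.

(⇐) This fails. Under s = F, r = T, the left side is false but the right side is true.

(⇒) fails and (⇐) fails.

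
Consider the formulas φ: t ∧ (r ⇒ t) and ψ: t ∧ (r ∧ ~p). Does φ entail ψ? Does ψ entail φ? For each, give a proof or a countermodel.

(⇒) fails; (⇐) holds.

(⟹) This fails. Under t = T, p = F, r = F, the left side is true but the right side is false.

(⟸) Assume the antecedent. If t is true, t ∧ (r ⇒ t) reduces to true regardless of the other variables. If t is false, the antecedent cannot hold. Either way t ∧ (r ⇒ t) holds.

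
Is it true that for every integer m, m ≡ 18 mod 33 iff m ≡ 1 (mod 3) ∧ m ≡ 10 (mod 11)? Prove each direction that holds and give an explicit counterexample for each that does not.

(⟹) This fails: m = 18 gives 18 ≡ 18 (mod 33) but 18 ≡ 0 (mod 3), so the conjunction on the right does not hold.

(⟸) This fails: m = 10 satisfies both congruences on the right (10 ≡ 1 mod 3 and 10 ≡ 10 mod 11) yet 10 ≡ 10 (mod 33), not 18.

Both directions fail.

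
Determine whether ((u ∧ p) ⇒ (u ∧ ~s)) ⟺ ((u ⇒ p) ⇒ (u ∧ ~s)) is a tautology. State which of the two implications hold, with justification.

The forward direction fails; the converse holds.

(⟸) Assume the antecedent. If p is true, the antecedent forces (u = T, p = T, s = F), and (u ∧ p) ⇒ (u ∧ ~s) holds there. If p is false, (u ∧ p) ⇒ (u ∧ ~s) reduces to true regardless of the other variables. Either way (u ∧ p) ⇒ (u ∧ ~s) holds.

(⟹) This fails. Under u = F, p = F, s = F, the left side is true but the right side is false.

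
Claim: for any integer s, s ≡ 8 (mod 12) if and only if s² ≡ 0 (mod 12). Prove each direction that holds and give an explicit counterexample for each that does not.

(→) This fails: take s = 8. Then 8 ≡ 8 (mod 12), but 8² = 64 ≡ 4 (mod 12), not 0.

(←) This fails: take s = 0. Then 0² = 0 ≡ 0 (mod 12), yet 0 ≡ 0 (mod 12), not 8.

(⇒) fails and (⇐) fails.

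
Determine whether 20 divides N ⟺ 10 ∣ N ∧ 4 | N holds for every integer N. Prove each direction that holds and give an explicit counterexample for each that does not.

Forward direction. If 20 ∣ N, write N = 20q. Since 20 = 2·10, N = 10·(2q), so 10 ∣ N; and since 20 = 5·4, N = 4·(5q), so 4 ∣ N.

Converse. Suppose 10 ∣ N and 4 ∣ N. Any common multiple of 10 and 4 is a multiple of their lcm; here lcm(10, 4) = 10·4/gcd(10, 4) = 40/2 = 20, so 20 ∣ N.

The biconditional holds.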